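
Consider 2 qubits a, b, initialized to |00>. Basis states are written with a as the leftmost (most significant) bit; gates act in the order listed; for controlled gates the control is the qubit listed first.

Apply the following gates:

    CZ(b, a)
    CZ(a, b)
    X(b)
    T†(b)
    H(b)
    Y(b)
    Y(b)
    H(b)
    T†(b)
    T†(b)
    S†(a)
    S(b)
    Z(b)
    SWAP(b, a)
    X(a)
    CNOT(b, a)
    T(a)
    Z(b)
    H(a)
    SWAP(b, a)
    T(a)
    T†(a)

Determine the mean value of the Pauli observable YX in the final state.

The expectation value of YX is 0. Key observation: the block from step 5 through step 8 cancels to the identity and can be dropped.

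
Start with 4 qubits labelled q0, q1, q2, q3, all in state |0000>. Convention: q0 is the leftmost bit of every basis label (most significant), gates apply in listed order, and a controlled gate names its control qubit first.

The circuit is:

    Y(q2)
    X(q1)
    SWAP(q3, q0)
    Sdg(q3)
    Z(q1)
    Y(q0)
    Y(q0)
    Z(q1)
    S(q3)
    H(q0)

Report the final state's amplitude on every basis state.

The resulting statevector has amplitude sqrt(2)*I/2 on |0110>, sqrt(2)*I/2 on |1110>, and 0 on every other basis state. Key observation: gates 4-9 undo each other exactly, leaving only the rest of the circuit to track.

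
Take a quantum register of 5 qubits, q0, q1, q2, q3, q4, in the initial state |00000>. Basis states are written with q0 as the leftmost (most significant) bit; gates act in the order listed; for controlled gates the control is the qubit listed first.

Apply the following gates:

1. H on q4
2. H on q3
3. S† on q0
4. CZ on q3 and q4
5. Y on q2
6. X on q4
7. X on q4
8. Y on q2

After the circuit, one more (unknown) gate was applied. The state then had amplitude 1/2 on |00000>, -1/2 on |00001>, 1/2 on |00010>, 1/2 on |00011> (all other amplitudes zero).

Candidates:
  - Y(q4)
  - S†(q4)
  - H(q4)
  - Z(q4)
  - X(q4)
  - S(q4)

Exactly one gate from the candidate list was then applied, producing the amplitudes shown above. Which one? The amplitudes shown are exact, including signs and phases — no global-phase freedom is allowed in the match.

It was Z(q4) that produced the state shown. Key observation: gates 5-8 undo each other exactly, leaving only the rest of the circuit to track.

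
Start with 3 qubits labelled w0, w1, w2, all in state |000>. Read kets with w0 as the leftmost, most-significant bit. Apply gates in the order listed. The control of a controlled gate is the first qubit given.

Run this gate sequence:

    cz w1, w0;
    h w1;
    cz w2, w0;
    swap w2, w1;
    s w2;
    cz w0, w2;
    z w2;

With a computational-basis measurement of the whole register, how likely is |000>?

A full measurement returns |000> with probability 1/2.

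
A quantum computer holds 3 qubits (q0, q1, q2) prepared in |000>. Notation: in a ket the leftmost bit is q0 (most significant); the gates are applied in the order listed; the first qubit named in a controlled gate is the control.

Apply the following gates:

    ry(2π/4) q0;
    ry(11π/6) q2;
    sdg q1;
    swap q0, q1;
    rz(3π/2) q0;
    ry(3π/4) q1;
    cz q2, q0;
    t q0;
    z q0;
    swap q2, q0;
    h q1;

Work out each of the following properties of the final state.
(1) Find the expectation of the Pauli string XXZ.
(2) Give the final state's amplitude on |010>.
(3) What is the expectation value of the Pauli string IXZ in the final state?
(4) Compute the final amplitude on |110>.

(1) The expectation value of XXZ is sqrt(2)/4.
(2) |010> carries amplitude sqrt(sqrt(2) + 2)*(-sqrt(6) - sqrt(2))*exp(I*pi/4)/8 in the final state.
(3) The observable IXZ averages to -sqrt(2)/2.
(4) The final state's coefficient on |110> equals (-sqrt(2) + sqrt(6))*sqrt(sqrt(2) + 2)*exp(I*pi/4)/8.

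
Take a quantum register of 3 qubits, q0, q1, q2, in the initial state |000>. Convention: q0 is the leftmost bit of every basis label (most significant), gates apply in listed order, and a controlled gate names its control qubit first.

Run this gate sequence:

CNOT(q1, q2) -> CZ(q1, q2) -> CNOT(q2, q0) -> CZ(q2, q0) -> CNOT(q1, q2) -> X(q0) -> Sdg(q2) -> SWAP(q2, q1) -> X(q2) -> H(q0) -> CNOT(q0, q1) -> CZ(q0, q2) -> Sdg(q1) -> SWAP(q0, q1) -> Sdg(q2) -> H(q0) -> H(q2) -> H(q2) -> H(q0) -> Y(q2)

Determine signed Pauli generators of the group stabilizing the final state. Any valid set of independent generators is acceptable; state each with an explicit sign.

The stabilizer group can be generated by -XYI, +ZZI, +IIZ, among other valid generating sets. Key observation: the block from step 16 through step 19 cancels to the identity and can be dropped.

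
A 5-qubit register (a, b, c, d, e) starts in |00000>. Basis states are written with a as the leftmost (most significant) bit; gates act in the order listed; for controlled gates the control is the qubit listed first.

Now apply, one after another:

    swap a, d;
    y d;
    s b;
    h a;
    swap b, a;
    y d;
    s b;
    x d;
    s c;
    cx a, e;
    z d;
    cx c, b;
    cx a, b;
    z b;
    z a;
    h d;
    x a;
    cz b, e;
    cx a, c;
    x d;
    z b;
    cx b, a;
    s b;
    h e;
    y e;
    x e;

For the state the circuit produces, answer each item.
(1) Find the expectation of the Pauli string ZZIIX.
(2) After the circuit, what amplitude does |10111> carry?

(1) The observable ZZIIX averages to 1.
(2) The final state's coefficient on |10111> equals sqrt(2)*I/4.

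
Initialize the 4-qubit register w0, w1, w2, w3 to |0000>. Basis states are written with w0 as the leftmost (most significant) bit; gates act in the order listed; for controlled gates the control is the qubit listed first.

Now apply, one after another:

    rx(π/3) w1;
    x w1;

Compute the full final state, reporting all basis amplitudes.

After the circuit, the state carries amplitude -I/2 on |0000>, sqrt(3)/2 on |0100>, and 0 on every other basis state.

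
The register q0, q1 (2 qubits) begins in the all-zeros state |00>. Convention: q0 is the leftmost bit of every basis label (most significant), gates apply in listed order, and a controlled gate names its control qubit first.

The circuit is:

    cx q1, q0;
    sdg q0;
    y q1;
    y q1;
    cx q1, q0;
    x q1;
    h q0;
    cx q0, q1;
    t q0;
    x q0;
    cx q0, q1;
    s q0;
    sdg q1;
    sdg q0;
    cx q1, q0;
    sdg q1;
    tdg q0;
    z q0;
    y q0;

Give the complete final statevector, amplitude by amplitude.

The final amplitudes are sqrt(2)*exp(I*pi/4)/2 on |00>, 0 on |01>, sqrt(2)*exp(3*I*pi/4)/2 on |10>, 0 on |11>.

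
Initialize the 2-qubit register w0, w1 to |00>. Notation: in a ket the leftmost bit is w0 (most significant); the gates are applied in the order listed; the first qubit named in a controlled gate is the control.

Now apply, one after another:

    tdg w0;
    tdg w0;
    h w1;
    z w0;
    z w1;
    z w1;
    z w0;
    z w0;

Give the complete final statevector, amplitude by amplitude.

The resulting statevector has amplitude sqrt(2)/2 on |00>, sqrt(2)/2 on |01>, 0 on |10>, 0 on |11>. Key observation: the block from step 4 through step 7 cancels to the identity and can be dropped.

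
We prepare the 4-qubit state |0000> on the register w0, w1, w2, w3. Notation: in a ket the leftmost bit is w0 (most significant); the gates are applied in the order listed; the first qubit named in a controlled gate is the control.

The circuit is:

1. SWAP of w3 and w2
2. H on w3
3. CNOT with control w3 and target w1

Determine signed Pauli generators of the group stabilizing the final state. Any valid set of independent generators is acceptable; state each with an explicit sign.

The final state is stabilized by the group generated by +IXIX, +ZIII, +IZIZ, +IIZI; other independent generating sets are equally valid.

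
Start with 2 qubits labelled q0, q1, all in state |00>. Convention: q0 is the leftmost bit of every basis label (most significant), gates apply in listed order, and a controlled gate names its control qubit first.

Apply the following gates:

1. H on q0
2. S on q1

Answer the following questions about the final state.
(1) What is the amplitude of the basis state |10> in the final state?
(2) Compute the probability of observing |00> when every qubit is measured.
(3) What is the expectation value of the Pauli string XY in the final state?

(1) |10> carries amplitude sqrt(2)/2 in the final state.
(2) A full measurement returns |00> with probability 1/2.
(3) In the final state, XY has expectation 0.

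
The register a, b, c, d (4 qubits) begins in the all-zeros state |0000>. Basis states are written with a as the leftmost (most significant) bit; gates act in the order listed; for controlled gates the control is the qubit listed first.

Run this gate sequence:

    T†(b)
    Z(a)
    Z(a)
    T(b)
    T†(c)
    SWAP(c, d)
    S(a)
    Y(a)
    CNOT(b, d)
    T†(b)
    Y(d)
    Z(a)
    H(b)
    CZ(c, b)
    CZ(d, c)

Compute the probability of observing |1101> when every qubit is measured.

Outcome |1101> occurs with probability 1/2. Key observation: gates 1-4 undo each other exactly, leaving only the rest of the circuit to track.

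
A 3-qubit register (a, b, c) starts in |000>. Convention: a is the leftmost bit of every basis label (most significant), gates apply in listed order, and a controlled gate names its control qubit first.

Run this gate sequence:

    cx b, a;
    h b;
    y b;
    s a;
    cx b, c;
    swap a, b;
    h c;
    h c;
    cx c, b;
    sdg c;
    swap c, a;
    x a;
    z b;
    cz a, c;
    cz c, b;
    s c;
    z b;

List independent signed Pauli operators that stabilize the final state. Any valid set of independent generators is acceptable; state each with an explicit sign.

One valid set of independent stabilizer generators is +XXX, -ZIZ, +IZZ (any independent generating set of the same group is equally correct).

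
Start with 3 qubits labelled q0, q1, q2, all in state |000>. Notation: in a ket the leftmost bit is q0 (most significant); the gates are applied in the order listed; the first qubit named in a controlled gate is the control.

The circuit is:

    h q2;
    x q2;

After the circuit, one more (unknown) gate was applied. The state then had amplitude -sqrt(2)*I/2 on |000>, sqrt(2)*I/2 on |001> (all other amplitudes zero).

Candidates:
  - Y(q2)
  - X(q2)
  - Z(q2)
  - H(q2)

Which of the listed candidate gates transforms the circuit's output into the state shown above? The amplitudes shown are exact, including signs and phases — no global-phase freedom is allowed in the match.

The applied gate was Y(q2).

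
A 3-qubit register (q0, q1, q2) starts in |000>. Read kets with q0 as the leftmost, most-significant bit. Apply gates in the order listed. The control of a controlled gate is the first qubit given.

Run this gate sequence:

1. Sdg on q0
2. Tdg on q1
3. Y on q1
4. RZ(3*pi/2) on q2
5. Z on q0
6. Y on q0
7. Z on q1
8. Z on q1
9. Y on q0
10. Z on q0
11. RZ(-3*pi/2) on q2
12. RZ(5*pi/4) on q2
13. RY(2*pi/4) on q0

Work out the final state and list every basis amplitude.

The resulting statevector has amplitude -sqrt(2)*exp(7*I*pi/8)/2 on |010>, -sqrt(2)*exp(7*I*pi/8)/2 on |110>, and 0 on every other basis state. Key observation: gates 4-11 undo each other exactly, leaving only the rest of the circuit to track.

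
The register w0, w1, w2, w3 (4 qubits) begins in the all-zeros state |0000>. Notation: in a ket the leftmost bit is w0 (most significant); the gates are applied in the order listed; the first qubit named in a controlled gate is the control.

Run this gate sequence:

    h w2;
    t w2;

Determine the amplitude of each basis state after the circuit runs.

The resulting statevector has amplitude sqrt(2)/2 on |0000>, sqrt(2)*exp(I*pi/4)/2 on |0010>, and 0 on every other basis state.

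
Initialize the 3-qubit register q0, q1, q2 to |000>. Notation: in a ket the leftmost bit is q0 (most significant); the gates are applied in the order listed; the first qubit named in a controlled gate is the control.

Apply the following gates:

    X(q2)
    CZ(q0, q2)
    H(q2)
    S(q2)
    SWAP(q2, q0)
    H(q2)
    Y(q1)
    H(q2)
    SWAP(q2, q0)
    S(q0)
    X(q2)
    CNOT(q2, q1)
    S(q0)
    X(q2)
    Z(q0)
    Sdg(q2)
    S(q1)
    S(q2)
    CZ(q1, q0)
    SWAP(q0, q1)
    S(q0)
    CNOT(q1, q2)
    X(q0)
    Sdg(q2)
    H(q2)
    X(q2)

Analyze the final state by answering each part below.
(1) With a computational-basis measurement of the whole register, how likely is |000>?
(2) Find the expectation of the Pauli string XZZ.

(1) The probability of measuring |000> is 1/4.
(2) The expectation value of XZZ is -1.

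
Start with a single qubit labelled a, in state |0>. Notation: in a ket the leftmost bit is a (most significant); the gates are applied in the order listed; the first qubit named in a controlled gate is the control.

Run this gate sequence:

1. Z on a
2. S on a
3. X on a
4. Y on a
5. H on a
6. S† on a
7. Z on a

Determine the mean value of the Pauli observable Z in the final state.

The observable Z averages to 0.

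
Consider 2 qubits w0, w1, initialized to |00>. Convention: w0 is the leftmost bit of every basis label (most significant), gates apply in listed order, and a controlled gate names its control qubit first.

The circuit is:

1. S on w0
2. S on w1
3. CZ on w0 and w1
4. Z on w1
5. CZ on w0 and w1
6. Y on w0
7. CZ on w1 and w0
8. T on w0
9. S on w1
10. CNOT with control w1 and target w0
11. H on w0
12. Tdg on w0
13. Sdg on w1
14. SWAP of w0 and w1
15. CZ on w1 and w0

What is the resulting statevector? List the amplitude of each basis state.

The resulting statevector has amplitude sqrt(2)*exp(3*I*pi/4)/2 on |00>, -sqrt(2)*I/2 on |01>, 0 on |10>, 0 on |11>.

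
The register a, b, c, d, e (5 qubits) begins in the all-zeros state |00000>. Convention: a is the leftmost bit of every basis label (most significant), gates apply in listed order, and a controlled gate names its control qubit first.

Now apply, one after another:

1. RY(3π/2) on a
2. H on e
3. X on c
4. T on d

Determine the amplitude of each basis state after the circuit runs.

The final amplitudes are -1/2 on |00100>, -1/2 on |00101>, 1/2 on |10100>, 1/2 on |10101>, and 0 on every other basis state.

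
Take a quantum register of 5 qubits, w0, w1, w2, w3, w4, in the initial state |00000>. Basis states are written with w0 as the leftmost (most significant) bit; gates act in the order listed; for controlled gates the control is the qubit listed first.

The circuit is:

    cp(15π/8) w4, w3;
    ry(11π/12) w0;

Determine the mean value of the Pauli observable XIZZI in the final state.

In the final state, XIZZI has expectation -sqrt(2)/4 + sqrt(6)/4.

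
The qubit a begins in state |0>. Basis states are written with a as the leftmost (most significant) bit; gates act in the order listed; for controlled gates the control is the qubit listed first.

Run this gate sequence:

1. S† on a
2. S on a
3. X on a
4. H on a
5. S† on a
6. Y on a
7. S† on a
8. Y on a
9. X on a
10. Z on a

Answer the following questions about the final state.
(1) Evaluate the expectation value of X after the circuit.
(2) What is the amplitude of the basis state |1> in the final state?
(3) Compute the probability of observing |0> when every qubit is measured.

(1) The expectation value of X is 1.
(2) The amplitude on |1> is sqrt(2)*I/2.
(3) Outcome |0> occurs with probability 1/2.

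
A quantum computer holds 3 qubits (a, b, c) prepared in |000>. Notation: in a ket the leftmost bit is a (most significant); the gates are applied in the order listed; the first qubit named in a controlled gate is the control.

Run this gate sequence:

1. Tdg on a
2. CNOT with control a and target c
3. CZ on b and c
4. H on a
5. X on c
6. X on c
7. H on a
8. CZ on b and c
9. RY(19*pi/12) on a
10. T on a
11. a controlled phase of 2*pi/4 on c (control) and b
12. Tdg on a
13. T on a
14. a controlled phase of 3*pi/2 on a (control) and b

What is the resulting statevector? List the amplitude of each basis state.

The resulting statevector has amplitude -sqrt(sqrt(2) + 2)/4 - sqrt(6 - 3*sqrt(2))/4 on |000>, (-sqrt(2 - sqrt(2))/4 + sqrt(3*sqrt(2) + 6)/4)*exp(I*pi/4) on |100>, and 0 on every other basis state. Key observation: gates 3-8 undo each other exactly, leaving only the rest of the circuit to track.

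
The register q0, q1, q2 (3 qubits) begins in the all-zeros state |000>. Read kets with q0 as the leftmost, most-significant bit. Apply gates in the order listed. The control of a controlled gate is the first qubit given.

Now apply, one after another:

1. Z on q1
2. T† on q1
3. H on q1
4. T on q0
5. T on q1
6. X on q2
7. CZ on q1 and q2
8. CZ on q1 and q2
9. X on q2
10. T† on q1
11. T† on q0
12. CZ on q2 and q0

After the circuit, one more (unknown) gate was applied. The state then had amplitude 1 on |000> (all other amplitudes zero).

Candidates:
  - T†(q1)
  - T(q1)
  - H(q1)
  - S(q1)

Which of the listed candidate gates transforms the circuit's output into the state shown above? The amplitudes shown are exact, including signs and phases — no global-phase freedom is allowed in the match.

The unique candidate consistent with the amplitudes is H(q1). Key observation: the block from step 4 through step 11 cancels to the identity and can be dropped.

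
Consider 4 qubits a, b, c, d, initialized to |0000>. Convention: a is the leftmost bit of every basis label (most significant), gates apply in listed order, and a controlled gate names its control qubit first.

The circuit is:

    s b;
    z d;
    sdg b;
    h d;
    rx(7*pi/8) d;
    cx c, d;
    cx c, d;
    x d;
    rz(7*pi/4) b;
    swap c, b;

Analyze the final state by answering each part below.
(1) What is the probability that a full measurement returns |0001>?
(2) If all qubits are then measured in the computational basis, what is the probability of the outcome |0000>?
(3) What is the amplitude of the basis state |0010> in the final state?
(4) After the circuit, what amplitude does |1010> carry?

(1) A full measurement returns |0001> with probability 1/2. Key observation: gates 6-7 undo each other exactly, leaving only the rest of the circuit to track.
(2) Outcome |0000> occurs with probability 1/2.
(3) The final state's coefficient on |0010> equals 0.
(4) The final state's coefficient on |1010> equals 0.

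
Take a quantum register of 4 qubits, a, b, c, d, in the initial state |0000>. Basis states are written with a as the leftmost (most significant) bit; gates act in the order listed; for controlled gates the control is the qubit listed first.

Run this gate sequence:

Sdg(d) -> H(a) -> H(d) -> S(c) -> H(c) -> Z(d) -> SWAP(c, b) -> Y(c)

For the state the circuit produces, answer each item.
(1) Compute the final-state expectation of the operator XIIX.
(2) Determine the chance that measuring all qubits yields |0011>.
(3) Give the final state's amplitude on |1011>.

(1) In the final state, XIIX has expectation -1.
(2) A full measurement returns |0011> with probability 1/8.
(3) The amplitude on |1011> is -sqrt(2)*I/4.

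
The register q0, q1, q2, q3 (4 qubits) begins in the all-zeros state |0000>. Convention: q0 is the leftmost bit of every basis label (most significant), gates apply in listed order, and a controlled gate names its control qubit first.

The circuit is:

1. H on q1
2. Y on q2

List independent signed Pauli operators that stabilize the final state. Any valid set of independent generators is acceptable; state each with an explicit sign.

One valid set of independent stabilizer generators is +IXII, +ZIII, -IIZI, +IIIZ (any independent generating set of the same group is equally correct).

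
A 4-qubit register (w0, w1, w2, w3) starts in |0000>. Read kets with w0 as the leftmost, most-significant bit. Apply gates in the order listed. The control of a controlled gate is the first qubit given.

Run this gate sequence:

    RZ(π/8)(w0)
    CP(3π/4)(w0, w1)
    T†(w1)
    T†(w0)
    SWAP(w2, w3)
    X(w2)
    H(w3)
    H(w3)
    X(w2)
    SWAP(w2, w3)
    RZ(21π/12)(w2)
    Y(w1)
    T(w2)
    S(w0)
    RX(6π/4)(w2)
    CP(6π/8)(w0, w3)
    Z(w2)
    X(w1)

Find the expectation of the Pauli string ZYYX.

The expectation value of ZYYX is 0. Key observation: gates 5-10 undo each other exactly, leaving only the rest of the circuit to track.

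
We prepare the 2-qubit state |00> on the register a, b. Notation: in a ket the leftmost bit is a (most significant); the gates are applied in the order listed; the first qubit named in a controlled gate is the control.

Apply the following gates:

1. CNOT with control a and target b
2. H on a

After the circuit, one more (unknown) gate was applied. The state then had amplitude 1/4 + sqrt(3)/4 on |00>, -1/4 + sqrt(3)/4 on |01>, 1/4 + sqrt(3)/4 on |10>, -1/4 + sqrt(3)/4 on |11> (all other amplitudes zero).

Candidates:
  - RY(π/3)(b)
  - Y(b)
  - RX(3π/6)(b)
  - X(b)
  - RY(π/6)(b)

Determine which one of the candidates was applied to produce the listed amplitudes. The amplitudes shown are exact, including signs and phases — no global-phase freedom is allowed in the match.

It was RY(π/6)(b) that produced the state shown.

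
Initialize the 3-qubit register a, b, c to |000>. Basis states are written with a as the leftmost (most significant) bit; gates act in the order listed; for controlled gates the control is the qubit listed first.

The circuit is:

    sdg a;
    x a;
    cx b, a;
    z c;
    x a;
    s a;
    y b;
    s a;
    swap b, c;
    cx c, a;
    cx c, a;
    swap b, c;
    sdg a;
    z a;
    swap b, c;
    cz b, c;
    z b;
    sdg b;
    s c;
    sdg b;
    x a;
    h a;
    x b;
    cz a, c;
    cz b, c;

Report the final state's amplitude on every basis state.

The final amplitudes are sqrt(2)/2 on |011>, sqrt(2)/2 on |111>, and 0 on every other basis state. Key observation: gates 8-13 undo each other exactly, leaving only the rest of the circuit to track.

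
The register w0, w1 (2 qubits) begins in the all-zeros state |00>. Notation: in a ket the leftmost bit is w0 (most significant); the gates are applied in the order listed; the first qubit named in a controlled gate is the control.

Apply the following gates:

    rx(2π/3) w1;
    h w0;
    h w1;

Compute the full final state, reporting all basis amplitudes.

The resulting statevector has amplitude 1/4 - sqrt(3)*I/4 on |00>, 1/4 + sqrt(3)*I/4 on |01>, 1/4 - sqrt(3)*I/4 on |10>, 1/4 + sqrt(3)*I/4 on |11>.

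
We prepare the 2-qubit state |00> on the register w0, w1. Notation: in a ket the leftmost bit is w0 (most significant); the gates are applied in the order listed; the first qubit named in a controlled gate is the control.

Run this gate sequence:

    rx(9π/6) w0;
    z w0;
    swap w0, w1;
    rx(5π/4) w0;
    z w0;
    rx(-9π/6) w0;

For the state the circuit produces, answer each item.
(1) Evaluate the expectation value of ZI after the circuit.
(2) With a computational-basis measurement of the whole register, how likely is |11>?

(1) The expectation value of ZI is -sqrt(2)/2.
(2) A full measurement returns |11> with probability sqrt(2)/8 + 1/4.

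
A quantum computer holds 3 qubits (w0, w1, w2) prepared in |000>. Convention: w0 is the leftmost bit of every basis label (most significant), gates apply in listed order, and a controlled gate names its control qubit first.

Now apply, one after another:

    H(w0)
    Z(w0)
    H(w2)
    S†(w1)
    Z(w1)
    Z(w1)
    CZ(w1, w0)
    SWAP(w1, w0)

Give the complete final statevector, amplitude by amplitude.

The final amplitudes are 1/2 on |000>, 1/2 on |001>, -1/2 on |010>, -1/2 on |011>, 0 on |100>, 0 on |101>, 0 on |110>, 0 on |111>.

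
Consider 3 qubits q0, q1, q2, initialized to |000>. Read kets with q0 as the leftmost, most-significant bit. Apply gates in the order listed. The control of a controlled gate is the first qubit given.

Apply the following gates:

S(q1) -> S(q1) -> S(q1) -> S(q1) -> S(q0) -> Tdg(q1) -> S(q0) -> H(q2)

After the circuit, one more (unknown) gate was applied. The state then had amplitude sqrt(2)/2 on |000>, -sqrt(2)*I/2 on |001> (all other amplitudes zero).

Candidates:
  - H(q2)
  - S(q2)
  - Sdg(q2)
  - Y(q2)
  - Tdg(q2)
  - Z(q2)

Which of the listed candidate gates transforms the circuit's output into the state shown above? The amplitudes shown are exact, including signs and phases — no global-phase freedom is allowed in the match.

The unique candidate consistent with the amplitudes is Sdg(q2). Key observation: gates 1-4 undo each other exactly, leaving only the rest of the circuit to track.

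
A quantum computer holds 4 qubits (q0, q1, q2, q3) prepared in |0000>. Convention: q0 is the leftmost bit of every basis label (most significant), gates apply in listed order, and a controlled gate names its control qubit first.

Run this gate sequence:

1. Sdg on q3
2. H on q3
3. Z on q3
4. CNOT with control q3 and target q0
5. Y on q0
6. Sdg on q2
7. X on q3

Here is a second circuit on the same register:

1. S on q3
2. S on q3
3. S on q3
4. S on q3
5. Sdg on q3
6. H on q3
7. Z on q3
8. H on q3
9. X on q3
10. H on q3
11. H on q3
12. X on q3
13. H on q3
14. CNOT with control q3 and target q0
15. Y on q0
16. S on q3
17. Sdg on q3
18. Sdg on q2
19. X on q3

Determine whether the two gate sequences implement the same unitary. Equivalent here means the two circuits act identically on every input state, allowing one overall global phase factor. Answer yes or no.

Yes — the two circuits implement the same unitary up to a global phase.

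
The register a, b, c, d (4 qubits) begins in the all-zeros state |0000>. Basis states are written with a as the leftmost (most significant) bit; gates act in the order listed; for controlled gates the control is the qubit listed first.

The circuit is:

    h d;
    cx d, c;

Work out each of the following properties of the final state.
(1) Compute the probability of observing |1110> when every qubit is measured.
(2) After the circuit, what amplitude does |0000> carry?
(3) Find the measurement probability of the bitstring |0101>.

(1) A full measurement returns |1110> with probability 0.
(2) The final state's coefficient on |0000> equals sqrt(2)/2.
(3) Outcome |0101> occurs with probability 0.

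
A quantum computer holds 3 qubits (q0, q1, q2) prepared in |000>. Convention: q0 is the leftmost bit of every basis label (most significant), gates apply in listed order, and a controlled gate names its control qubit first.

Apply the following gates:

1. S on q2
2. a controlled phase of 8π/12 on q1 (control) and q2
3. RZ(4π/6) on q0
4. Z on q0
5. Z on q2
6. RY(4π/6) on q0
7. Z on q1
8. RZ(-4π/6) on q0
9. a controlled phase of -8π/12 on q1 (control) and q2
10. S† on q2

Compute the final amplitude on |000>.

The final state's coefficient on |000> equals 1/2.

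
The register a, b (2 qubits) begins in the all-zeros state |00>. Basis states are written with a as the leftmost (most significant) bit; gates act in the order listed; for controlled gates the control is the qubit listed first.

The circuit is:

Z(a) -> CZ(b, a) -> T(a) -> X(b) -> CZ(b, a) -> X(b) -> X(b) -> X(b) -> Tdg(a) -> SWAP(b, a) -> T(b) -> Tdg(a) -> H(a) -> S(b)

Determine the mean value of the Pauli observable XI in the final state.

The observable XI averages to 1.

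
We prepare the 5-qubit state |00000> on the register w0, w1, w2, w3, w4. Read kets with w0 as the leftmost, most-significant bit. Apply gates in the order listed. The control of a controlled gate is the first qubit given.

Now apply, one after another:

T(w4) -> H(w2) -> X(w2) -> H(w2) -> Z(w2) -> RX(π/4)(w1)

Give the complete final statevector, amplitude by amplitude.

The resulting statevector has amplitude sqrt(sqrt(2) + 2)/2 on |00000>, -I*sqrt(2 - sqrt(2))/2 on |01000>, and 0 on every other basis state. Key observation: steps 2-5 multiply out to the identity, so the circuit reduces to the remaining gates.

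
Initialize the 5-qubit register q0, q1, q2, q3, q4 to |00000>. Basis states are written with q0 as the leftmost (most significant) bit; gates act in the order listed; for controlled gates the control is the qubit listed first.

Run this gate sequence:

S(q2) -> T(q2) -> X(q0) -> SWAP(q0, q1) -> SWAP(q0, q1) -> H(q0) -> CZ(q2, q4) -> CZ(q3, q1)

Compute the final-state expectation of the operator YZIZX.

The expectation value of YZIZX is 0. Key observation: the block from step 4 through step 5 cancels to the identity and can be dropped.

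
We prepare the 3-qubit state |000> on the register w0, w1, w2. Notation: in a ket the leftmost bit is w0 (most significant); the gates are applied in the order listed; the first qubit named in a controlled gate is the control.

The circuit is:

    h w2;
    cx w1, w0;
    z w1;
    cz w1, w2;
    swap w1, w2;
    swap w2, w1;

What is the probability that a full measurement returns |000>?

A full measurement returns |000> with probability 1/2.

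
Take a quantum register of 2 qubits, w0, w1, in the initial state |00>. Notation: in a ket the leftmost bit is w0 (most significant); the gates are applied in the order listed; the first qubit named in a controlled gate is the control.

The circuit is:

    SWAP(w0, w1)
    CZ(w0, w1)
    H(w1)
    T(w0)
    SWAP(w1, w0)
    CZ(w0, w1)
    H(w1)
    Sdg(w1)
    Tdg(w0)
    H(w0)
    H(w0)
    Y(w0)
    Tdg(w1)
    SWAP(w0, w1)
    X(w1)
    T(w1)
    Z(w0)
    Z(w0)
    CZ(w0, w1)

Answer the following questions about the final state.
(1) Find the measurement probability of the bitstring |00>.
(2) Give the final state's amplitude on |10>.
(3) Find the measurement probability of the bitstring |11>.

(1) The probability of measuring |00> is 1/4.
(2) |10> carries amplitude -exp(3*I*pi/4)/2 in the final state.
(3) Outcome |11> occurs with probability 1/4.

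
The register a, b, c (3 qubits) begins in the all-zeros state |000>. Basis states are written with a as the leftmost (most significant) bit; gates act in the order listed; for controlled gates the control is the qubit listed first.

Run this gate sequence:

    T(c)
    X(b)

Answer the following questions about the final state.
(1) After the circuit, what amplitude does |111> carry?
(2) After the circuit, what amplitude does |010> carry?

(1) |111> carries amplitude 0 in the final state.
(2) |010> carries amplitude 1 in the final state.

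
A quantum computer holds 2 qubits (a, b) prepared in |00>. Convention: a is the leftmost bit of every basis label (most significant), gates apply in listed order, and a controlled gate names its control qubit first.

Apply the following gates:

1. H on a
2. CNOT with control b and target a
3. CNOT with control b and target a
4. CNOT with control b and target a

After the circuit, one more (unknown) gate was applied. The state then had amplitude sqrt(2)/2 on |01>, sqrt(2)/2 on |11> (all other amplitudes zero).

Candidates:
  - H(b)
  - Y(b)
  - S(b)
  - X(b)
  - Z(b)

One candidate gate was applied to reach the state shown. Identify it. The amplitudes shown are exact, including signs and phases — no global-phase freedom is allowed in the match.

It was X(b) that produced the state shown.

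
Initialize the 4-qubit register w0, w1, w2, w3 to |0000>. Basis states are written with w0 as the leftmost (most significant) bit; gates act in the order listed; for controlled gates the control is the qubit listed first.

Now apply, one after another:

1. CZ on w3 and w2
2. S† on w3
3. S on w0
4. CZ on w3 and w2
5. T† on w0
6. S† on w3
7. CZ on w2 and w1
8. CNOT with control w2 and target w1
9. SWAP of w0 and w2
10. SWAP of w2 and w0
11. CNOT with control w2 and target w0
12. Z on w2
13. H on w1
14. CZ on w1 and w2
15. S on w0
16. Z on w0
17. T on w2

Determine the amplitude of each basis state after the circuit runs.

After the circuit, the state carries amplitude sqrt(2)/2 on |0000>, sqrt(2)/2 on |0100>, and 0 on every other basis state.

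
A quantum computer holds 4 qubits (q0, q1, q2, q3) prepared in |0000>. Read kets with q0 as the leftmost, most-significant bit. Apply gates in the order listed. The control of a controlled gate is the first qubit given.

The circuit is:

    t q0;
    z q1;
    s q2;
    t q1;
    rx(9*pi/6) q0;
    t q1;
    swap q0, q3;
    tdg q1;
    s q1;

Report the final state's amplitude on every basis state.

After the circuit, the state carries amplitude -sqrt(2)/2 on |0000>, -sqrt(2)*I/2 on |0001>, and 0 on every other basis state.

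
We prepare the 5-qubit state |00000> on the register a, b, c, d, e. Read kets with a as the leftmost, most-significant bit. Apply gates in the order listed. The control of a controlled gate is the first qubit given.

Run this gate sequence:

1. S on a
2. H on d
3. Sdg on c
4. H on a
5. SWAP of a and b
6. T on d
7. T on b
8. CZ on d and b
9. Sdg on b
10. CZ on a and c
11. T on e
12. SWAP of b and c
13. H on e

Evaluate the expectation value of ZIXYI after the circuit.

The expectation value of ZIXYI is 1/2.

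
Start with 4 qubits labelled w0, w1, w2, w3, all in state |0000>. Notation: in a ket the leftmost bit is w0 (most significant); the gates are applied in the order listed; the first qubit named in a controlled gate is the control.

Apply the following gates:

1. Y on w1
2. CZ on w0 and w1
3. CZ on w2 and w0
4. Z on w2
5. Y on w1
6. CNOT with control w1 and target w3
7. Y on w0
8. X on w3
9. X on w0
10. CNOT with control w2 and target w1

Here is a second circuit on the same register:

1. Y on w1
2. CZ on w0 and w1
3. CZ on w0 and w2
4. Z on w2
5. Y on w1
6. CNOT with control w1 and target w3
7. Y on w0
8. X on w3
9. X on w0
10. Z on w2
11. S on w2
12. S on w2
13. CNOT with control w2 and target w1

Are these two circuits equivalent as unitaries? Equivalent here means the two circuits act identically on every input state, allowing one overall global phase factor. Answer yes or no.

Yes, they are equivalent — the unitaries differ by at most a global phase.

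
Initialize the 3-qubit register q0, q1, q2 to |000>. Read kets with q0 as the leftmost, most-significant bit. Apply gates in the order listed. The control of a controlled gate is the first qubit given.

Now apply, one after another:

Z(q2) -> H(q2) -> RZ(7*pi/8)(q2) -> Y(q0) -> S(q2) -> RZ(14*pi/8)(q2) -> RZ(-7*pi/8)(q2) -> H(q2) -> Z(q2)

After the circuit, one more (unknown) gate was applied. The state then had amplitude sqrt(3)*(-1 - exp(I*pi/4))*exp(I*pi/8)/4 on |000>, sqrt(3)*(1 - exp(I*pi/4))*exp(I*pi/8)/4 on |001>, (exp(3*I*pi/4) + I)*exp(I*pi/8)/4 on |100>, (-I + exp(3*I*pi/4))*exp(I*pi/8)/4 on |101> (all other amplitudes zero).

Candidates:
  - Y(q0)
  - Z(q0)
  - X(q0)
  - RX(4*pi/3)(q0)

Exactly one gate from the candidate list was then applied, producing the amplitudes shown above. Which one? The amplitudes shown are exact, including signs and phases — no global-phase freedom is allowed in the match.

It was RX(4*pi/3)(q0) that produced the state shown.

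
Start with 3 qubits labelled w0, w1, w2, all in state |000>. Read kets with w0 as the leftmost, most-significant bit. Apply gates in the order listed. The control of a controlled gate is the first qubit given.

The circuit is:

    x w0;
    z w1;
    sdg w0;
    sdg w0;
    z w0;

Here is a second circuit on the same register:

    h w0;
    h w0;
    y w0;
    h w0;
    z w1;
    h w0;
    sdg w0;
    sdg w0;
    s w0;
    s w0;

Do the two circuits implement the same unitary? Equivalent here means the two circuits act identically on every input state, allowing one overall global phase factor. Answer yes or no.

No, they are not equivalent — no single phase factor reconciles the two unitaries.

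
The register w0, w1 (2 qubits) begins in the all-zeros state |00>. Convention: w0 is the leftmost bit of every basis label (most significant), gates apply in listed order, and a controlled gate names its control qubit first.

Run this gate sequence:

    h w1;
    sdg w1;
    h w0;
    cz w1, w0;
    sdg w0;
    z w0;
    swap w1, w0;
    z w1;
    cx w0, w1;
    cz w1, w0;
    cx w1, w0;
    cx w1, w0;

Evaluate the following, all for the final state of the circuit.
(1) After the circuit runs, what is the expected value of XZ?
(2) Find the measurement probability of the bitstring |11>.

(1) The observable XZ averages to 1.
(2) The probability of measuring |11> is 1/4.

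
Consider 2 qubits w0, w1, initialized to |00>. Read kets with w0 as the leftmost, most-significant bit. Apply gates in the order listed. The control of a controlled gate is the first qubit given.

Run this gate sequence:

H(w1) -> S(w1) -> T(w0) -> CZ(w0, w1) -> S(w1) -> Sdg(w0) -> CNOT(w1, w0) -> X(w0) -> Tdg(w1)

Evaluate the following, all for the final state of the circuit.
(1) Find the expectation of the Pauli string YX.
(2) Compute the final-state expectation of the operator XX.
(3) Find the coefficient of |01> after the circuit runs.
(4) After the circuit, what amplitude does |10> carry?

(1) In the final state, YX has expectation -sqrt(2)/2.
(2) The observable XX averages to -sqrt(2)/2.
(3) |01> carries amplitude sqrt(2)*exp(3*I*pi/4)/2 in the final state.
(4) |10> carries amplitude sqrt(2)/2 in the final state.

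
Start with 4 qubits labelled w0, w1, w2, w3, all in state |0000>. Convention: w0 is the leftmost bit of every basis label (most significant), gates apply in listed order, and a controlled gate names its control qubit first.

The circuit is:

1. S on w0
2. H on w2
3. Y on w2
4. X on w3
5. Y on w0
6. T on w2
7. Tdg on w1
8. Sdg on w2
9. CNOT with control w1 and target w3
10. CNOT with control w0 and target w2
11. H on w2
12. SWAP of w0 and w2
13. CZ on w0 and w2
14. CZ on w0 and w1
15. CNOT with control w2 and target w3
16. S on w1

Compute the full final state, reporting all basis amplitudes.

The final amplitudes are 1/2 + exp(3*I*pi/4)/2 on |0010>, 1/2 - exp(3*I*pi/4)/2 on |1010>, and 0 on every other basis state.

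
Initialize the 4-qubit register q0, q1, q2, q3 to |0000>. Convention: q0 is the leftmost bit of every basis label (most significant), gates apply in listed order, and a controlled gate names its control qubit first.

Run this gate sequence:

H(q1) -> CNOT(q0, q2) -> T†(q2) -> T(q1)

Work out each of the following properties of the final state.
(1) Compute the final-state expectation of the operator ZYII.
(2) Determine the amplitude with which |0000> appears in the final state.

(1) The expectation value of ZYII is sqrt(2)/2.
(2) The amplitude on |0000> is sqrt(2)/2.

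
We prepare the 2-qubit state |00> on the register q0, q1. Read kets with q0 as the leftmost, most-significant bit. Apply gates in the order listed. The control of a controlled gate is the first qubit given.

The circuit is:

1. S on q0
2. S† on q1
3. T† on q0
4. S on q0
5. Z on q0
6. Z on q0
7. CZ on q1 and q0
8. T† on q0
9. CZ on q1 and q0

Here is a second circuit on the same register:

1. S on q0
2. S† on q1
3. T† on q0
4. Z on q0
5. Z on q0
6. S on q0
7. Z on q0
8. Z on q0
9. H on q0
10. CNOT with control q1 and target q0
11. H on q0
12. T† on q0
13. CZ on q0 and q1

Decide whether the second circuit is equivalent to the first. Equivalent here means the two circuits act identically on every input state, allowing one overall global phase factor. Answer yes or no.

Yes: on every input state the two circuits agree up to one overall phase factor.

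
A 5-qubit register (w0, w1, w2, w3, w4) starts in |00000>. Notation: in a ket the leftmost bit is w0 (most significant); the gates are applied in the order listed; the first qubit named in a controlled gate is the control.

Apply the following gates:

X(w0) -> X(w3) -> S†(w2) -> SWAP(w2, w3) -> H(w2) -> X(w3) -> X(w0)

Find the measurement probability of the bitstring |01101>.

Outcome |01101> occurs with probability 0.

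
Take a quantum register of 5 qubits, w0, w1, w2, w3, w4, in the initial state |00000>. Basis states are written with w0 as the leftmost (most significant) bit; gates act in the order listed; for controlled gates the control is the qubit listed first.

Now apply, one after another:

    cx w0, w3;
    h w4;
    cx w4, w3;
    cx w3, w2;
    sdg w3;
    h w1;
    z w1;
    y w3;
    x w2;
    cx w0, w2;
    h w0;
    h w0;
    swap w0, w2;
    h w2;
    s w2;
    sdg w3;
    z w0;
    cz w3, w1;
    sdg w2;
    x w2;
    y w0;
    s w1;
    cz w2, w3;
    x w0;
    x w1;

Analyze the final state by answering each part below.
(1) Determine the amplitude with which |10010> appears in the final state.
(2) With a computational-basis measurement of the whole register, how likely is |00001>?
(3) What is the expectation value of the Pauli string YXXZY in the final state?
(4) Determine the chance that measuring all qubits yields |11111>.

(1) The final state's coefficient on |10010> equals -sqrt(2)/4.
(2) The probability of measuring |00001> is 1/8.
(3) In the final state, YXXZY has expectation 0.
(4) A full measurement returns |11111> with probability 0.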